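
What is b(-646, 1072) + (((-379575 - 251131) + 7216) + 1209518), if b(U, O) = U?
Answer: 585382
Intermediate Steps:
b(-646, 1072) + (((-379575 - 251131) + 7216) + 1209518) = -646 + (((-379575 - 251131) + 7216) + 1209518) = -646 + ((-630706 + 7216) + 1209518) = -646 + (-623490 + 1209518) = -646 + 586028 = 585382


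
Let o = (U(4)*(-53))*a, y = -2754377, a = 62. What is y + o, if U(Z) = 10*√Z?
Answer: -2820097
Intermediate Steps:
o = -65720 (o = ((10*√4)*(-53))*62 = ((10*2)*(-53))*62 = (20*(-53))*62 = -1060*62 = -65720)
y + o = -2754377 - 65720 = -2820097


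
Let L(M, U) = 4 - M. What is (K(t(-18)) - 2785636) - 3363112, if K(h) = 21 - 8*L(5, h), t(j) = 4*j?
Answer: -6148719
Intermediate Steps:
K(h) = 29 (K(h) = 21 - 8*(4 - 1*5) = 21 - 8*(4 - 5) = 21 - 8*(-1) = 21 + 8 = 29)
(K(t(-18)) - 2785636) - 3363112 = (29 - 2785636) - 3363112 = -2785607 - 3363112 = -6148719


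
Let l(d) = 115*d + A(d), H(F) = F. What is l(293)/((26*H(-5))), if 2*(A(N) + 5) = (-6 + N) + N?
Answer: -3398/13 ≈ -261.38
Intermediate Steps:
A(N) = -8 + N (A(N) = -5 + ((-6 + N) + N)/2 = -5 + (-6 + 2*N)/2 = -5 + (-3 + N) = -8 + N)
l(d) = -8 + 116*d (l(d) = 115*d + (-8 + d) = -8 + 116*d)
l(293)/((26*H(-5))) = (-8 + 116*293)/((26*(-5))) = (-8 + 33988)/(-130) = 33980*(-1/130) = -3398/13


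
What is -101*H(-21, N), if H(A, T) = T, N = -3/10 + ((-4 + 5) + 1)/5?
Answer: -101/10 ≈ -10.100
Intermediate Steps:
N = 1/10 (N = -3*1/10 + (1 + 1)*(1/5) = -3/10 + 2*(1/5) = -3/10 + 2/5 = 1/10 ≈ 0.10000)
-101*H(-21, N) = -101*1/10 = -101/10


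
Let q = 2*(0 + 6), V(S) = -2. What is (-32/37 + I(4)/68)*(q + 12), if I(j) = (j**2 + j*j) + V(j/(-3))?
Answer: -6396/629 ≈ -10.169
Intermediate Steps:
q = 12 (q = 2*6 = 12)
I(j) = -2 + 2*j**2 (I(j) = (j**2 + j*j) - 2 = (j**2 + j**2) - 2 = 2*j**2 - 2 = -2 + 2*j**2)
(-32/37 + I(4)/68)*(q + 12) = (-32/37 + (-2 + 2*4**2)/68)*(12 + 12) = (-32*1/37 + (-2 + 2*16)*(1/68))*24 = (-32/37 + (-2 + 32)*(1/68))*24 = (-32/37 + 30*(1/68))*24 = (-32/37 + 15/34)*24 = -533/1258*24 = -6396/629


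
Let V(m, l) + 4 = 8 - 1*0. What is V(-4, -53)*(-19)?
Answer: -76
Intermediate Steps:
V(m, l) = 4 (V(m, l) = -4 + (8 - 1*0) = -4 + (8 + 0) = -4 + 8 = 4)
V(-4, -53)*(-19) = 4*(-19) = -76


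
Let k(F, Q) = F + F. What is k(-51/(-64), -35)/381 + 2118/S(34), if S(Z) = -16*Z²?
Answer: -32395/293624 ≈ -0.11033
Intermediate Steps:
k(F, Q) = 2*F
k(-51/(-64), -35)/381 + 2118/S(34) = (2*(-51/(-64)))/381 + 2118/((-16*34²)) = (2*(-51*(-1/64)))*(1/381) + 2118/((-16*1156)) = (2*(51/64))*(1/381) + 2118/(-18496) = (51/32)*(1/381) + 2118*(-1/18496) = 17/4064 - 1059/9248 = -32395/293624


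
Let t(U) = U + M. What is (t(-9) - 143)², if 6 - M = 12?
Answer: 24964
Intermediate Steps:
M = -6 (M = 6 - 1*12 = 6 - 12 = -6)
t(U) = -6 + U (t(U) = U - 6 = -6 + U)
(t(-9) - 143)² = ((-6 - 9) - 143)² = (-15 - 143)² = (-158)² = 24964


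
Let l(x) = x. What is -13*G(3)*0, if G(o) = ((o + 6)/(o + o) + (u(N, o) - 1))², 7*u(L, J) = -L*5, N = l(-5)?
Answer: 0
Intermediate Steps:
N = -5
u(L, J) = -5*L/7 (u(L, J) = (-L*5)/7 = (-5*L)/7 = -5*L/7)
G(o) = (18/7 + (6 + o)/(2*o))² (G(o) = ((o + 6)/(o + o) + (-5/7*(-5) - 1))² = ((6 + o)/((2*o)) + (25/7 - 1))² = ((6 + o)*(1/(2*o)) + 18/7)² = ((6 + o)/(2*o) + 18/7)² = (18/7 + (6 + o)/(2*o))²)
-13*G(3)*0 = -13*(42 + 43*3)²/(196*3²)*0 = -13*(42 + 129)²/(196*9)*0 = -13*171²/(196*9)*0 = -13*29241/(196*9)*0 = -13*3249/196*0 = -42237/196*0 = 0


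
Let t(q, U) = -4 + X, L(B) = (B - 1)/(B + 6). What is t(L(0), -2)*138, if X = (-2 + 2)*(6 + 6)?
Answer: -552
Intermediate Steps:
X = 0 (X = 0*12 = 0)
L(B) = (-1 + B)/(6 + B)
t(q, U) = -4 (t(q, U) = -4 + 0 = -4)
t(L(0), -2)*138 = -4*138 = -552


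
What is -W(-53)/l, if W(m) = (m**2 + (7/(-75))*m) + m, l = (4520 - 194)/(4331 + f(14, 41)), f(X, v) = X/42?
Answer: -1345340287/486675 ≈ -2764.4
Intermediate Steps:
f(X, v) = X/42 (f(X, v) = X*(1/42) = X/42)
l = 6489/6497 (l = (4520 - 194)/(4331 + (1/42)*14) = 4326/(4331 + 1/3) = 4326/(12994/3) = 4326*(3/12994) = 6489/6497 ≈ 0.99877)
W(m) = m**2 + 68*m/75 (W(m) = (m**2 + (7*(-1/75))*m) + m = (m**2 - 7*m/75) + m = m**2 + 68*m/75)
-W(-53)/l = -(1/75)*(-53)*(68 + 75*(-53))/6489/6497 = -(1/75)*(-53)*(68 - 3975)*6497/6489 = -(1/75)*(-53)*(-3907)*6497/6489 = -207071*6497/(75*6489) = -1*1345340287/486675 = -1345340287/486675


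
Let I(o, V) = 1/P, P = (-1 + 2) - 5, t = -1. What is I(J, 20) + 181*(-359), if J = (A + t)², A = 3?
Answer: -259917/4 ≈ -64979.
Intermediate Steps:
P = -4 (P = 1 - 5 = -4)
J = 4 (J = (3 - 1)² = 2² = 4)
I(o, V) = -¼ (I(o, V) = 1/(-4) = -¼)
I(J, 20) + 181*(-359) = -¼ + 181*(-359) = -¼ - 64979 = -259917/4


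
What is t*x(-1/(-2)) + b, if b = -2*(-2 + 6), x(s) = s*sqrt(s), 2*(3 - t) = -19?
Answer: -8 + 25*sqrt(2)/8 ≈ -3.5806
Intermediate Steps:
t = 25/2 (t = 3 - 1/2*(-19) = 3 + 19/2 = 25/2 ≈ 12.500)
x(s) = s**(3/2)
b = -8 (b = -2*4 = -8)
t*x(-1/(-2)) + b = 25*(-1/(-2))**(3/2)/2 - 8 = 25*(-1*(-1/2))**(3/2)/2 - 8 = 25*(1/2)**(3/2)/2 - 8 = 25*(sqrt(2)/4)/2 - 8 = 25*sqrt(2)/8 - 8 = -8 + 25*sqrt(2)/8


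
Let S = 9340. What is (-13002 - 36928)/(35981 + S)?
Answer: -49930/45321 ≈ -1.1017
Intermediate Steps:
(-13002 - 36928)/(35981 + S) = (-13002 - 36928)/(35981 + 9340) = -49930/45321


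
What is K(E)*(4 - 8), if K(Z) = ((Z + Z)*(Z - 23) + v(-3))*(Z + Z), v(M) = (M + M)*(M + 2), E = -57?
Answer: 4161456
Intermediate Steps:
v(M) = 2*M*(2 + M) (v(M) = (2*M)*(2 + M) = 2*M*(2 + M))
K(Z) = 2*Z*(6 + 2*Z*(-23 + Z)) (K(Z) = ((Z + Z)*(Z - 23) + 2*(-3)*(2 - 3))*(Z + Z) = ((2*Z)*(-23 + Z) + 2*(-3)*(-1))*(2*Z) = (2*Z*(-23 + Z) + 6)*(2*Z) = (6 + 2*Z*(-23 + Z))*(2*Z) = 2*Z*(6 + 2*Z*(-23 + Z)))
K(E)*(4 - 8) = (4*(-57)*(3 + (-57)² - 23*(-57)))*(4 - 8) = (4*(-57)*(3 + 3249 + 1311))*(-4) = (4*(-57)*4563)*(-4) = -1040364*(-4) = 4161456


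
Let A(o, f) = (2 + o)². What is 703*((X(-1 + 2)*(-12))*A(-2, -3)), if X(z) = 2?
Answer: 0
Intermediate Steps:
703*((X(-1 + 2)*(-12))*A(-2, -3)) = 703*((2*(-12))*(2 - 2)²) = 703*(-24*0²) = 703*(-24*0) = 703*0 = 0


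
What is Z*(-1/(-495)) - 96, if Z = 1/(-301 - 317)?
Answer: -29367361/305910 ≈ -96.000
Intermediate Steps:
Z = -1/618 (Z = 1/(-618) = -1/618 ≈ -0.0016181)
Z*(-1/(-495)) - 96 = -(-1)/(618*(-495)) - 96 = -(-1)*(-1)/(618*495) - 96 = -1/618*1/495 - 96 = -1/305910 - 96 = -29367361/305910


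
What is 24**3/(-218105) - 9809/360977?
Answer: -7129537993/78730888585 ≈ -0.090556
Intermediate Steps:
24**3/(-218105) - 9809/360977 = 13824*(-1/218105) - 9809*1/360977 = -13824/218105 - 9809/360977 = -7129537993/78730888585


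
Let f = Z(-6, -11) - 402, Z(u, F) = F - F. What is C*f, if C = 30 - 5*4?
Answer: -4020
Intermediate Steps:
Z(u, F) = 0
C = 10 (C = 30 - 20 = 10)
f = -402 (f = 0 - 402 = -402)
C*f = 10*(-402) = -4020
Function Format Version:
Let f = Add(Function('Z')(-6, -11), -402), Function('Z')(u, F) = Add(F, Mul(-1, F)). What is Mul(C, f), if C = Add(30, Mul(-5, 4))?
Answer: -4020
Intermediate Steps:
Function('Z')(u, F) = 0
C = 10 (C = Add(30, -20) = 10)
f = -402 (f = Add(0, -402) = -402)
Mul(C, f) = Mul(10, -402) = -4020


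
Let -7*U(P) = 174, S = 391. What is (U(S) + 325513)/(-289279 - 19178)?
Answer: -2278417/2159199 ≈ -1.0552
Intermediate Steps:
U(P) = -174/7 (U(P) = -⅐*174 = -174/7)
(U(S) + 325513)/(-289279 - 19178) = (-174/7 + 325513)/(-289279 - 19178) = (2278417/7)/(-308457) = (2278417/7)*(-1/308457) = -2278417/2159199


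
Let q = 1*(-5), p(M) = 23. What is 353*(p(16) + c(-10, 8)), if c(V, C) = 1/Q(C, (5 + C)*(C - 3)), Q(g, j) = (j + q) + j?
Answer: 1015228/125 ≈ 8121.8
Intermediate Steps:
q = -5
Q(g, j) = -5 + 2*j (Q(g, j) = (j - 5) + j = (-5 + j) + j = -5 + 2*j)
c(V, C) = 1/(-5 + 2*(-3 + C)*(5 + C)) (c(V, C) = 1/(-5 + 2*((5 + C)*(C - 3))) = 1/(-5 + 2*((5 + C)*(-3 + C))) = 1/(-5 + 2*((-3 + C)*(5 + C))) = 1/(-5 + 2*(-3 + C)*(5 + C)))
353*(p(16) + c(-10, 8)) = 353*(23 + 1/(-35 + 2*8² + 4*8)) = 353*(23 + 1/(-35 + 2*64 + 32)) = 353*(23 + 1/(-35 + 128 + 32)) = 353*(23 + 1/125) = 353*(2876/125) = 1015228/125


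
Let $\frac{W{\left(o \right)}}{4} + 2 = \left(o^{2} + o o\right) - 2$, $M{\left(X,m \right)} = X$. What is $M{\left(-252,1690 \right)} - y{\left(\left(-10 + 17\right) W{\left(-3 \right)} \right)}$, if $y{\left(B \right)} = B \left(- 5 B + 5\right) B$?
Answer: $300412868$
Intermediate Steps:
$W{\left(o \right)} = -16 + 8 o^{2}$ ($W{\left(o \right)} = -8 + 4 \left(\left(o^{2} + o o\right) - 2\right) = -8 + 4 \left(\left(o^{2} + o^{2}\right) - 2\right) = -8 + 4 \left(2 o^{2} - 2\right) = -8 + 4 \left(-2 + 2 o^{2}\right) = -8 + \left(-8 + 8 o^{2}\right) = -16 + 8 o^{2}$)
$y{\left(B \right)} = B^{2} \left(5 - 5 B\right)$ ($y{\left(B \right)} = B \left(5 - 5 B\right) B = B^{2} \left(5 - 5 B\right)$)
$M{\left(-252,1690 \right)} - y{\left(\left(-10 + 17\right) W{\left(-3 \right)} \right)} = -252 - 5 \left(\left(-10 + 17\right) \left(-16 + 8 \left(-3\right)^{2}\right)\right)^{2} \left(1 - \left(-10 + 17\right) \left(-16 + 8 \left(-3\right)^{2}\right)\right) = -252 - 5 \left(7 \left(-16 + 8 \cdot 9\right)\right)^{2} \left(1 - 7 \left(-16 + 8 \cdot 9\right)\right) = -252 - 5 \left(7 \left(-16 + 72\right)\right)^{2} \left(1 - 7 \left(-16 + 72\right)\right) = -252 - 5 \left(7 \cdot 56\right)^{2} \left(1 - 7 \cdot 56\right) = -252 - 5 \cdot 392^{2} \left(1 - 392\right) = -252 - 5 \cdot 153664 \left(1 - 392\right) = -252 - 5 \cdot 153664 \left(-391\right) = -252 - -300413120 = -252 + 300413120 = 300412868$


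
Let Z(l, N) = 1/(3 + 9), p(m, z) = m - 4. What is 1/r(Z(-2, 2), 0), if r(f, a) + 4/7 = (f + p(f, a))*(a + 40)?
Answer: -21/3232 ≈ -0.0064975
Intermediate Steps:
p(m, z) = -4 + m
Z(l, N) = 1/12
r(f, a) = -4/7 + (-4 + 2*f)*(40 + a) (r(f, a) = -4/7 + (f + (-4 + f))*(a + 40) = -4/7 + (-4 + 2*f)*(40 + a))
1/r(Z(-2, 2), 0) = 1/(-1124/7 - 4*0 + 80*(1/12) + 2*0*(1/12)) = 1/(-1124/7 + 0 + 20/3 + 0) = 1/(-3232/21) = -21/3232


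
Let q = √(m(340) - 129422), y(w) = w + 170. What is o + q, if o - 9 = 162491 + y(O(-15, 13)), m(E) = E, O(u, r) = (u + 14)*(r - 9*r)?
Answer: 162774 + I*√129082 ≈ 1.6277e+5 + 359.28*I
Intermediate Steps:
O(u, r) = -8*r*(14 + u) (O(u, r) = (14 + u)*(-8*r) = -8*r*(14 + u))
y(w) = 170 + w
o = 162774 (o = 9 + (162491 + (170 - 8*13*(14 - 15))) = 9 + (162491 + (170 - 8*13*(-1))) = 9 + (162491 + (170 + 104)) = 9 + (162491 + 274) = 9 + 162765 = 162774)
q = I*√129082 (q = √(340 - 129422) = √(-129082) = I*√129082 ≈ 359.28*I)
o + q = 162774 + I*√129082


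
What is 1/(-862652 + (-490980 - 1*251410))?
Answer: -1/1605042 ≈ -6.2304e-7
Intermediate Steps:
1/(-862652 + (-490980 - 1*251410)) = 1/(-862652 + (-490980 - 251410)) = 1/(-862652 - 742390) = 1/(-1605042) = -1/1605042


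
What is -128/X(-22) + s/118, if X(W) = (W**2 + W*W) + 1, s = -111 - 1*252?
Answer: -366851/114342 ≈ -3.2084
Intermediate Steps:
s = -363 (s = -111 - 252 = -363)
X(W) = 1 + 2*W**2 (X(W) = (W**2 + W**2) + 1 = 2*W**2 + 1 = 1 + 2*W**2)
-128/X(-22) + s/118 = -128/(1 + 2*(-22)**2) - 363/118 = -128/(1 + 2*484) - 363*1/118 = -128/(1 + 968) - 363/118 = -128/969 - 363/118 = -366851/114342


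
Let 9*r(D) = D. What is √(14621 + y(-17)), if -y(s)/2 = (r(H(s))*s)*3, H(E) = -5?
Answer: √131079/3 ≈ 120.68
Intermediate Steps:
r(D) = D/9
y(s) = 10*s/3 (y(s) = -2*((⅑)*(-5))*s*3 = -2*(-5*s/9)*3 = -(-10)*s/3 = 10*s/3)
√(14621 + y(-17)) = √(14621 + (10/3)*(-17)) = √(14621 - 170/3) = √(43693/3) = √131079/3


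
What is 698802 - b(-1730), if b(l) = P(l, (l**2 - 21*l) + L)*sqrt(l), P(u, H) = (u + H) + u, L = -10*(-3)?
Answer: 698802 - 3025800*I*sqrt(1730) ≈ 6.988e+5 - 1.2585e+8*I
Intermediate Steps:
L = 30
P(u, H) = H + 2*u (P(u, H) = (H + u) + u = H + 2*u)
b(l) = sqrt(l)*(30 + l**2 - 19*l) (b(l) = (((l**2 - 21*l) + 30) + 2*l)*sqrt(l) = ((30 + l**2 - 21*l) + 2*l)*sqrt(l) = (30 + l**2 - 19*l)*sqrt(l) = sqrt(l)*(30 + l**2 - 19*l))
698802 - b(-1730) = 698802 - sqrt(-1730)*(30 + (-1730)**2 - 19*(-1730)) = 698802 - I*sqrt(1730)*(30 + 2992900 + 32870) = 698802 - I*sqrt(1730)*3025800 = 698802 - 3025800*I*sqrt(1730)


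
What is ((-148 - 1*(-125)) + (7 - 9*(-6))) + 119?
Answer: 157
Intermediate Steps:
((-148 - 1*(-125)) + (7 - 9*(-6))) + 119 = ((-148 + 125) + (7 + 54)) + 119 = (-23 + 61) + 119 = 38 + 119 = 157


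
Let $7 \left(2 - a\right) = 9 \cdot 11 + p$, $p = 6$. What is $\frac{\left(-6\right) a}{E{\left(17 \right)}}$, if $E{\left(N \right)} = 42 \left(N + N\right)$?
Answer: $\frac{13}{238} \approx 0.054622$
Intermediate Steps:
$E{\left(N \right)} = 84 N$ ($E{\left(N \right)} = 42 \cdot 2 N = 84 N$)
$a = -13$ ($a = 2 - \frac{9 \cdot 11 + 6}{7} = 2 - \frac{99 + 6}{7} = 2 - 15 = -13$)
$\frac{\left(-6\right) a}{E{\left(17 \right)}} = \frac{\left(-6\right) \left(-13\right)}{84 \cdot 17} = \frac{78}{1428} = 78 \cdot \frac{1}{1428} = \frac{13}{238}$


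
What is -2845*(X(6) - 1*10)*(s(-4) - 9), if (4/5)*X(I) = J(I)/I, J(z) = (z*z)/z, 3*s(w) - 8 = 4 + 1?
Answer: -697025/6 ≈ -1.1617e+5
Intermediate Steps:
s(w) = 13/3 (s(w) = 8/3 + (4 + 1)/3 = 8/3 + (⅓)*5 = 8/3 + 5/3 = 13/3)
J(z) = z (J(z) = z²/z = z)
X(I) = 5/4 (X(I) = 5*(I/I)/4 = (5/4)*1 = 5/4)
-2845*(X(6) - 1*10)*(s(-4) - 9) = -2845*(5/4 - 1*10)*(13/3 - 9) = -2845*(5/4 - 10)*(-14)/3 = -(-99575)*(-14)/(4*3) = -2845*245/6 = -697025/6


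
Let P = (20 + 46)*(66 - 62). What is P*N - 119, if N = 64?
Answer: 16777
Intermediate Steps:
P = 264 (P = 66*4 = 264)
P*N - 119 = 264*64 - 119 = 16896 - 119 = 16777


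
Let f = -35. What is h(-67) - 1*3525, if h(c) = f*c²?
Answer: -160640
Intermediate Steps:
h(c) = -35*c²
h(-67) - 1*3525 = -35*(-67)² - 1*3525 = -35*4489 - 3525 = -157115 - 3525 = -160640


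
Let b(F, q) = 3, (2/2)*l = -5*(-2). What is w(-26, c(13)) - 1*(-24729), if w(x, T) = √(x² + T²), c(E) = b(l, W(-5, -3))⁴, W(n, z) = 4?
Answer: 24729 + √7237 ≈ 24814.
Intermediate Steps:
l = 10 (l = -5*(-2) = 10)
c(E) = 81 (c(E) = 3⁴ = 81)
w(x, T) = √(T² + x²)
w(-26, c(13)) - 1*(-24729) = √(81² + (-26)²) - 1*(-24729) = √(6561 + 676) + 24729 = √7237 + 24729 = 24729 + √7237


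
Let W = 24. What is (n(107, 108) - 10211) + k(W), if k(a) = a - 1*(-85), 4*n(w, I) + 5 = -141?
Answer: -20277/2 ≈ -10139.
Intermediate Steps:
n(w, I) = -73/2 (n(w, I) = -5/4 + (1/4)*(-141) = -5/4 - 141/4 = -73/2)
k(a) = 85 + a (k(a) = a + 85 = 85 + a)
(n(107, 108) - 10211) + k(W) = (-73/2 - 10211) + (85 + 24) = -20495/2 + 109 = -20277/2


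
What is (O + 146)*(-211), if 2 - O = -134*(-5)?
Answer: 110142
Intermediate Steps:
O = -668 (O = 2 - (-134)*(-5) = 2 - 1*670 = 2 - 670 = -668)
(O + 146)*(-211) = (-668 + 146)*(-211) = -522*(-211) = 110142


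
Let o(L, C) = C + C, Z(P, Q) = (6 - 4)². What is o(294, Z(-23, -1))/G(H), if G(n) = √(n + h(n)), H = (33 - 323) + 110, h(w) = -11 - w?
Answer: -8*I*√11/11 ≈ -2.4121*I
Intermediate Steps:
Z(P, Q) = 4 (Z(P, Q) = 2² = 4)
H = -180 (H = -290 + 110 = -180)
G(n) = I*√11 (G(n) = √(n + (-11 - n)) = √(-11) = I*√11)
o(L, C) = 2*C
o(294, Z(-23, -1))/G(H) = (2*4)/((I*√11)) = 8*(-I*√11/11) = -8*I*√11/11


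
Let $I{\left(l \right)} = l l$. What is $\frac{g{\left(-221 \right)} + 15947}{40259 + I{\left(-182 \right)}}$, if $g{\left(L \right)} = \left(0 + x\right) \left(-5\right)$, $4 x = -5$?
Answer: $\frac{21271}{97844} \approx 0.2174$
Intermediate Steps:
$I{\left(l \right)} = l^{2}$
$x = - \frac{5}{4}$ ($x = \frac{1}{4} \left(-5\right) = - \frac{5}{4} \approx -1.25$)
$g{\left(L \right)} = \frac{25}{4}$ ($g{\left(L \right)} = \left(0 - \frac{5}{4}\right) \left(-5\right) = \left(- \frac{5}{4}\right) \left(-5\right) = \frac{25}{4}$)
$\frac{g{\left(-221 \right)} + 15947}{40259 + I{\left(-182 \right)}} = \frac{\frac{25}{4} + 15947}{40259 + \left(-182\right)^{2}} = \frac{63813}{4 \left(40259 + 33124\right)} = \frac{63813}{4 \cdot 73383} = \frac{63813}{4} \cdot \frac{1}{73383} = \frac{21271}{97844}$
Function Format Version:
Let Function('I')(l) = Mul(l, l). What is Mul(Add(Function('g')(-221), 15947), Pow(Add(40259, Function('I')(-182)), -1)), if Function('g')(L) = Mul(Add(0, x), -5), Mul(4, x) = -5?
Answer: Rational(21271, 97844) ≈ 0.21740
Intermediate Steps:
Function('I')(l) = Pow(l, 2)
x = Rational(-5, 4) (x = Mul(Rational(1, 4), -5) = Rational(-5, 4) ≈ -1.2500)
Function('g')(L) = Rational(25, 4) (Function('g')(L) = Mul(Add(0, Rational(-5, 4)), -5) = Mul(Rational(-5, 4), -5) = Rational(25, 4))
Mul(Add(Function('g')(-221), 15947), Pow(Add(40259, Function('I')(-182)), -1)) = Mul(Add(Rational(25, 4), 15947), Pow(Add(40259, Pow(-182, 2)), -1)) = Mul(Rational(63813, 4), Pow(Add(40259, 33124), -1)) = Mul(Rational(63813, 4), Pow(73383, -1)) = Mul(Rational(63813, 4), Rational(1, 73383)) = Rational(21271, 97844)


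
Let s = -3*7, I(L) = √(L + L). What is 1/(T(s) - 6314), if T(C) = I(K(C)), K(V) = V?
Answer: -451/2847617 - I*√42/39866638 ≈ -0.00015838 - 1.6256e-7*I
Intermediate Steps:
I(L) = √2*√L (I(L) = √(2*L) = √2*√L)
s = -21
T(C) = √2*√C
1/(T(s) - 6314) = 1/(√2*√(-21) - 6314) = 1/(√2*(I*√21) - 6314) = 1/(I*√42 - 6314) = 1/(-6314 + I*√42)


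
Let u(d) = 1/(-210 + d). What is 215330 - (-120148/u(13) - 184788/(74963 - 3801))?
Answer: -834510490512/35581 ≈ -2.3454e+7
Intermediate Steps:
215330 - (-120148/u(13) - 184788/(74963 - 3801)) = 215330 - (-120148/(1/(-210 + 13)) - 184788/(74963 - 3801)) = 215330 - (-120148/(1/(-197)) - 184788/71162) = 215330 - (-120148/(-1/197) - 184788*1/71162) = 215330 - (-120148*(-197) - 92394/35581) = 215330 - (23669156 - 92394/35581) = 215330 - 1*842172147242/35581 = 215330 - 842172147242/35581 = -834510490512/35581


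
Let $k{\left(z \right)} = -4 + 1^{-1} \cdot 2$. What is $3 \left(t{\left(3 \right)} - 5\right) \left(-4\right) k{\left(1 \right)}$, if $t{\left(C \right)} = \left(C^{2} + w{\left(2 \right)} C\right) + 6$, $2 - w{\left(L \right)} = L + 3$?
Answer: $24$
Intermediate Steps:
$w{\left(L \right)} = -1 - L$ ($w{\left(L \right)} = 2 - \left(L + 3\right) = 2 - \left(3 + L\right) = -1 - L$)
$t{\left(C \right)} = 6 + C^{2} - 3 C$ ($t{\left(C \right)} = \left(C^{2} + \left(-1 - 2\right) C\right) + 6 = \left(C^{2} - 3 C\right) + 6 = 6 + C^{2} - 3 C$)
$k{\left(z \right)} = -2$ ($k{\left(z \right)} = -4 + 1 \cdot 2 = -4 + 2 = -2$)
$3 \left(t{\left(3 \right)} - 5\right) \left(-4\right) k{\left(1 \right)} = 3 \left(\left(6 + 3^{2} - 9\right) - 5\right) \left(-4\right) \left(-2\right) = 3 \left(\left(6 + 9 - 9\right) - 5\right) \left(-4\right) \left(-2\right) = 3 \left(6 - 5\right) \left(-4\right) \left(-2\right) = 3 \cdot 1 \left(-4\right) \left(-2\right) = 3 \left(-4\right) \left(-2\right) = \left(-12\right) \left(-2\right) = 24$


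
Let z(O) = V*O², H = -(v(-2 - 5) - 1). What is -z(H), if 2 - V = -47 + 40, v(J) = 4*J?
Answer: -7569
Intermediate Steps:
V = 9 (V = 2 - (-47 + 40) = 2 - 1*(-7) = 2 + 7 = 9)
H = 29 (H = -(4*(-2 - 5) - 1) = -(4*(-7) - 1) = -(-28 - 1) = -1*(-29) = 29)
z(O) = 9*O²
-z(H) = -9*29² = -9*841 = -1*7569 = -7569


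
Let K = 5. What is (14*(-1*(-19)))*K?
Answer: 1330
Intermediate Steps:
(14*(-1*(-19)))*K = (14*(-1*(-19)))*5 = (14*19)*5 = 266*5 = 1330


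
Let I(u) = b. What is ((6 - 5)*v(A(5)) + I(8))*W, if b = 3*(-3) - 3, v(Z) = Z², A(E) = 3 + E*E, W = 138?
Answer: 106536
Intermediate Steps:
A(E) = 3 + E²
b = -12 (b = -9 - 3 = -12)
I(u) = -12
((6 - 5)*v(A(5)) + I(8))*W = ((6 - 5)*(3 + 5²)² - 12)*138 = (1*(3 + 25)² - 12)*138 = (1*28² - 12)*138 = (1*784 - 12)*138 = (784 - 12)*138 = 772*138 = 106536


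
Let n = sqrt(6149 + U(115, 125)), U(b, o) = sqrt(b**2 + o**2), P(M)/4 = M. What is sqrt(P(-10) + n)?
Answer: sqrt(-40 + sqrt(6149 + 5*sqrt(1154))) ≈ 6.2842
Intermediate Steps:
P(M) = 4*M
n = sqrt(6149 + 5*sqrt(1154)) (n = sqrt(6149 + sqrt(115**2 + 125**2)) = sqrt(6149 + sqrt(13225 + 15625)) = sqrt(6149 + sqrt(28850)) = sqrt(6149 + 5*sqrt(1154)) ≈ 79.491)
sqrt(P(-10) + n) = sqrt(4*(-10) + sqrt(6149 + 5*sqrt(1154))) = sqrt(-40 + sqrt(6149 + 5*sqrt(1154)))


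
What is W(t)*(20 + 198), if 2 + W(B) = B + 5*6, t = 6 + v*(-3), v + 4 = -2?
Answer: 11336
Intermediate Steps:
v = -6 (v = -4 - 2 = -6)
t = 24 (t = 6 - 6*(-3) = 6 + 18 = 24)
W(B) = 28 + B (W(B) = -2 + (B + 5*6) = -2 + (B + 30) = -2 + (30 + B) = 28 + B)
W(t)*(20 + 198) = (28 + 24)*(20 + 198) = 52*218 = 11336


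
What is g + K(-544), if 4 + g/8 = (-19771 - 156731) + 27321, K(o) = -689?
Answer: -1194169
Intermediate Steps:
g = -1193480 (g = -32 + 8*((-19771 - 156731) + 27321) = -32 + 8*(-176502 + 27321) = -32 + 8*(-149181) = -32 - 1193448 = -1193480)
g + K(-544) = -1193480 - 689 = -1194169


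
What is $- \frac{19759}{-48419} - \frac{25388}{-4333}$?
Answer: $\frac{26834231}{4281623} \approx 6.2673$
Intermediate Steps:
$- \frac{19759}{-48419} - \frac{25388}{-4333} = \left(-19759\right) \left(- \frac{1}{48419}\right) - - \frac{25388}{4333} = \frac{19759}{48419} + \frac{25388}{4333} = \frac{26834231}{4281623}$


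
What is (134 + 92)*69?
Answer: 15594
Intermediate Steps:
(134 + 92)*69 = 226*69 = 15594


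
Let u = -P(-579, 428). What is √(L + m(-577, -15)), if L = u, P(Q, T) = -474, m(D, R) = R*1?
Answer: 3*√51 ≈ 21.424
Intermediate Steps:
m(D, R) = R
u = 474 (u = -1*(-474) = 474)
L = 474
√(L + m(-577, -15)) = √(474 - 15) = √459 = 3*√51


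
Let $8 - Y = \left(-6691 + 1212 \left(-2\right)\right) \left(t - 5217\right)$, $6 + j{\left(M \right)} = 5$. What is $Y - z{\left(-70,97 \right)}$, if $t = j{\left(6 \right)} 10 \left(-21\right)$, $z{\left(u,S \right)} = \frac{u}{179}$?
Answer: $- \frac{8169344593}{179} \approx -4.5639 \cdot 10^{7}$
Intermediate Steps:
$z{\left(u,S \right)} = \frac{u}{179}$ ($z{\left(u,S \right)} = u \frac{1}{179} = \frac{u}{179}$)
$j{\left(M \right)} = -1$ ($j{\left(M \right)} = -6 + 5 = -1$)
$t = 210$ ($t = \left(-1\right) 10 \left(-21\right) = \left(-10\right) \left(-21\right) = 210$)
$Y = -45638797$ ($Y = 8 - \left(-6691 + 1212 \left(-2\right)\right) \left(210 - 5217\right) = 8 - \left(-6691 - 2424\right) \left(-5007\right) = 8 - \left(-9115\right) \left(-5007\right) = 8 - 45638805 = -45638797$)
$Y - z{\left(-70,97 \right)} = -45638797 - \frac{1}{179} \left(-70\right) = -45638797 - - \frac{70}{179} = -45638797 + \frac{70}{179} = - \frac{8169344593}{179}$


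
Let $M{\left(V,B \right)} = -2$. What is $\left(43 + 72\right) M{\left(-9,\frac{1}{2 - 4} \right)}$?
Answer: $-230$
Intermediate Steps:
$\left(43 + 72\right) M{\left(-9,\frac{1}{2 - 4} \right)} = \left(43 + 72\right) \left(-2\right) = 115 \left(-2\right) = -230$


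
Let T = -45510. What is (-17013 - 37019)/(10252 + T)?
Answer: 27016/17629 ≈ 1.5325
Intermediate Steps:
(-17013 - 37019)/(10252 + T) = (-17013 - 37019)/(10252 - 45510) = -54032/(-35258) = -54032*(-1/35258) = 27016/17629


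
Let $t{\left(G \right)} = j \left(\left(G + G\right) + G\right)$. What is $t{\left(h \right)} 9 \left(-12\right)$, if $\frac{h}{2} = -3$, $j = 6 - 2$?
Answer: $7776$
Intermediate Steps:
$j = 4$ ($j = 6 - 2 = 4$)
$h = -6$ ($h = 2 \left(-3\right) = -6$)
$t{\left(G \right)} = 12 G$ ($t{\left(G \right)} = 4 \left(\left(G + G\right) + G\right) = 4 \left(2 G + G\right) = 4 \cdot 3 G = 12 G$)
$t{\left(h \right)} 9 \left(-12\right) = 12 \left(-6\right) 9 \left(-12\right) = \left(-72\right) 9 \left(-12\right) = \left(-648\right) \left(-12\right) = 7776$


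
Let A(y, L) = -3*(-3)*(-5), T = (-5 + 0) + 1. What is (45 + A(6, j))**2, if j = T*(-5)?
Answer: 0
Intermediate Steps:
T = -4 (T = -5 + 1 = -4)
j = 20 (j = -4*(-5) = 20)
A(y, L) = -45 (A(y, L) = 9*(-5) = -45)
(45 + A(6, j))**2 = (45 - 45)**2 = 0**2 = 0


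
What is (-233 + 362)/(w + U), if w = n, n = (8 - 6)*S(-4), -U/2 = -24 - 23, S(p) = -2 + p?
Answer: 129/82 ≈ 1.5732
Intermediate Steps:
U = 94 (U = -2*(-24 - 23) = -2*(-47) = 94)
n = -12 (n = (8 - 6)*(-2 - 4) = 2*(-6) = -12)
w = -12
(-233 + 362)/(w + U) = (-233 + 362)/(-12 + 94) = 129/82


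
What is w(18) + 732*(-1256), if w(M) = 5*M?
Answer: -919302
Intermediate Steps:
w(18) + 732*(-1256) = 5*18 + 732*(-1256) = 90 - 919392 = -919302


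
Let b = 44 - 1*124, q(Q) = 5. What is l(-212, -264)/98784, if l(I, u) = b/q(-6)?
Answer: -1/6174 ≈ -0.00016197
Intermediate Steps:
b = -80 (b = 44 - 124 = -80)
l(I, u) = -16 (l(I, u) = -80/5 = -80*⅕ = -16)
l(-212, -264)/98784 = -16/98784 = -16*1/98784 = -1/6174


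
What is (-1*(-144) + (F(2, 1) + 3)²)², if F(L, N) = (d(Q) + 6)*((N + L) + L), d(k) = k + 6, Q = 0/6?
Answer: 16916769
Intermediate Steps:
Q = 0 (Q = 0*(⅙) = 0)
d(k) = 6 + k
F(L, N) = 12*N + 24*L (F(L, N) = ((6 + 0) + 6)*((N + L) + L) = (6 + 6)*((L + N) + L) = 12*(N + 2*L) = 12*N + 24*L)
(-1*(-144) + (F(2, 1) + 3)²)² = (-1*(-144) + ((12*1 + 24*2) + 3)²)² = (144 + ((12 + 48) + 3)²)² = (144 + (60 + 3)²)² = (144 + 63²)² = (144 + 3969)² = 4113² = 16916769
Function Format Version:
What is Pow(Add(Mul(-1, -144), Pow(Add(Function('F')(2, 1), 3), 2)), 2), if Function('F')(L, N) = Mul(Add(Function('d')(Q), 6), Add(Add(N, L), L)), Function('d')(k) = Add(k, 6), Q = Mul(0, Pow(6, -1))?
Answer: 16916769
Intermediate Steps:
Q = 0 (Q = Mul(0, Rational(1, 6)) = 0)
Function('d')(k) = Add(6, k)
Function('F')(L, N) = Add(Mul(12, N), Mul(24, L)) (Function('F')(L, N) = Mul(Add(Add(6, 0), 6), Add(Add(N, L), L)) = Mul(Add(6, 6), Add(Add(L, N), L)) = Mul(12, Add(N, Mul(2, L))) = Add(Mul(12, N), Mul(24, L)))
Pow(Add(Mul(-1, -144), Pow(Add(Function('F')(2, 1), 3), 2)), 2) = Pow(Add(Mul(-1, -144), Pow(Add(Add(Mul(12, 1), Mul(24, 2)), 3), 2)), 2) = Pow(Add(144, Pow(Add(Add(12, 48), 3), 2)), 2) = Pow(Add(144, Pow(Add(60, 3), 2)), 2) = Pow(Add(144, Pow(63, 2)), 2) = Pow(Add(144, 3969), 2) = Pow(4113, 2) = 16916769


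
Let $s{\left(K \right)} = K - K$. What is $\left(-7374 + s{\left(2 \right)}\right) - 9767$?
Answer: $-17141$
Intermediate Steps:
$s{\left(K \right)} = 0$
$\left(-7374 + s{\left(2 \right)}\right) - 9767 = \left(-7374 + 0\right) - 9767 = -7374 - 9767 = -17141$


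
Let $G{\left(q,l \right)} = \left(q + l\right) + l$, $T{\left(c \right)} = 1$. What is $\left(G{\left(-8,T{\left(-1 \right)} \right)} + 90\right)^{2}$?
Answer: $7056$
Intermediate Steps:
$G{\left(q,l \right)} = q + 2 l$ ($G{\left(q,l \right)} = \left(l + q\right) + l = q + 2 l$)
$\left(G{\left(-8,T{\left(-1 \right)} \right)} + 90\right)^{2} = \left(\left(-8 + 2 \cdot 1\right) + 90\right)^{2} = \left(\left(-8 + 2\right) + 90\right)^{2} = \left(-6 + 90\right)^{2} = 84^{2} = 7056$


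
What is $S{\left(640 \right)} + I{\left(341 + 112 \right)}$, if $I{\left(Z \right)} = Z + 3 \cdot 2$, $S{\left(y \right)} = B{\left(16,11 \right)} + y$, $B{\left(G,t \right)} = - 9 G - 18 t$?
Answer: $757$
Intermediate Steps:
$B{\left(G,t \right)} = - 18 t - 9 G$
$S{\left(y \right)} = -342 + y$ ($S{\left(y \right)} = \left(\left(-18\right) 11 - 144\right) + y = \left(-198 - 144\right) + y = -342 + y$)
$I{\left(Z \right)} = 6 + Z$ ($I{\left(Z \right)} = Z + 6 = 6 + Z$)
$S{\left(640 \right)} + I{\left(341 + 112 \right)} = \left(-342 + 640\right) + \left(6 + \left(341 + 112\right)\right) = 298 + \left(6 + 453\right) = 298 + 459 = 757$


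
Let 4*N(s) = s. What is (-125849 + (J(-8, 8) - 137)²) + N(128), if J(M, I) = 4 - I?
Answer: -105936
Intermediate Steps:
N(s) = s/4
(-125849 + (J(-8, 8) - 137)²) + N(128) = (-125849 + ((4 - 1*8) - 137)²) + (¼)*128 = (-125849 + ((4 - 8) - 137)²) + 32 = (-125849 + (-4 - 137)²) + 32 = (-125849 + (-141)²) + 32 = (-125849 + 19881) + 32 = -105968 + 32 = -105936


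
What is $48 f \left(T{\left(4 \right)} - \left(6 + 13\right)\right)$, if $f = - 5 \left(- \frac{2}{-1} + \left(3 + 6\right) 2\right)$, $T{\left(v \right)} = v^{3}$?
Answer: $-216000$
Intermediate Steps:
$f = -100$ ($f = - 5 \left(\left(-2\right) \left(-1\right) + 9 \cdot 2\right) = - 5 \left(2 + 18\right) = \left(-5\right) 20 = -100$)
$48 f \left(T{\left(4 \right)} - \left(6 + 13\right)\right) = 48 \left(-100\right) \left(4^{3} - \left(6 + 13\right)\right) = - 4800 \left(64 - 19\right) = \left(-4800\right) 45 = -216000$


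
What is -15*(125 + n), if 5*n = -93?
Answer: -1596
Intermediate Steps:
n = -93/5 (n = (⅕)*(-93) = -93/5 ≈ -18.600)
-15*(125 + n) = -15*(125 - 93/5) = -15*532/5 = -1596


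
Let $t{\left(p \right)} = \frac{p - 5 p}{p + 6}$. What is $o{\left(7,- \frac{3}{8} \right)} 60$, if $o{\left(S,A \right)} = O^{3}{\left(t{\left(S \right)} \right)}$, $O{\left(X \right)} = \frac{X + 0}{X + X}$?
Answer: $\frac{15}{2} \approx 7.5$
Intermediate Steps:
$t{\left(p \right)} = - \frac{4 p}{6 + p}$ ($t{\left(p \right)} = \frac{\left(-4\right) p}{6 + p} = - \frac{4 p}{6 + p}$)
$O{\left(X \right)} = \frac{1}{2}$ ($O{\left(X \right)} = \frac{X}{2 X} = X \frac{1}{2 X} = \frac{1}{2}$)
$o{\left(S,A \right)} = \frac{1}{8}$ ($o{\left(S,A \right)} = \left(\frac{1}{2}\right)^{3} = \frac{1}{8}$)
$o{\left(7,- \frac{3}{8} \right)} 60 = \frac{1}{8} \cdot 60 = \frac{15}{2}$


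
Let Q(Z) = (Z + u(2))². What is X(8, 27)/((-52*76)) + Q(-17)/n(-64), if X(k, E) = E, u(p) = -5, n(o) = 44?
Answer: 43445/3952 ≈ 10.993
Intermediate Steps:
Q(Z) = (-5 + Z)² (Q(Z) = (Z - 5)² = (-5 + Z)²)
X(8, 27)/((-52*76)) + Q(-17)/n(-64) = 27/((-52*76)) + (-5 - 17)²/44 = 27/(-3952) + (-22)²*(1/44) = 27*(-1/3952) + 484*(1/44) = -27/3952 + 11 = 43445/3952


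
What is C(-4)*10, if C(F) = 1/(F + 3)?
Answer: -10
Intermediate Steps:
C(F) = 1/(3 + F)
C(-4)*10 = 10/(3 - 4) = 10/(-1) = -1*10 = -10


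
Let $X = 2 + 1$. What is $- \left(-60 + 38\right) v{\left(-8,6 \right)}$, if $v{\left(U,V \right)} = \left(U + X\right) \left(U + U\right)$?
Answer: $1760$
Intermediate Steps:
$X = 3$
$v{\left(U,V \right)} = 2 U \left(3 + U\right)$ ($v{\left(U,V \right)} = \left(U + 3\right) \left(U + U\right) = \left(3 + U\right) 2 U = 2 U \left(3 + U\right)$)
$- \left(-60 + 38\right) v{\left(-8,6 \right)} = - \left(-60 + 38\right) 2 \left(-8\right) \left(3 - 8\right) = - \left(-22\right) 2 \left(-8\right) \left(-5\right) = - \left(-22\right) 80 = \left(-1\right) \left(-1760\right) = 1760$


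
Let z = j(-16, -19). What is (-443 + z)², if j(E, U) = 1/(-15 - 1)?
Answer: 50253921/256 ≈ 1.9630e+5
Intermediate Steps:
j(E, U) = -1/16 (j(E, U) = 1/(-16) = -1/16)
z = -1/16 ≈ -0.062500
(-443 + z)² = (-443 - 1/16)² = (-7089/16)² = 50253921/256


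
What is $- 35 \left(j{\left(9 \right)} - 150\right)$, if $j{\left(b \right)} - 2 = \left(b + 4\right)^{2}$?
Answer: $-735$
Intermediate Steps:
$j{\left(b \right)} = 2 + \left(4 + b\right)^{2}$ ($j{\left(b \right)} = 2 + \left(b + 4\right)^{2} = 2 + \left(4 + b\right)^{2}$)
$- 35 \left(j{\left(9 \right)} - 150\right) = - 35 \left(\left(2 + \left(4 + 9\right)^{2}\right) - 150\right) = - 35 \left(\left(2 + 13^{2}\right) - 150\right) = - 35 \left(\left(2 + 169\right) - 150\right) = - 35 \left(171 - 150\right) = \left(-35\right) 21 = -735$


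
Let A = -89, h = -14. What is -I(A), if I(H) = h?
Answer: 14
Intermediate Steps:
I(H) = -14
-I(A) = -1*(-14) = 14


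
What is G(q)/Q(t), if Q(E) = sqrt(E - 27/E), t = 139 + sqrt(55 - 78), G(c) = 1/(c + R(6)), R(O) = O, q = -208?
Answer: -1/(202*sqrt((19271 + 278*I*sqrt(23))/(139 + I*sqrt(23)))) ≈ -0.00042 + 7.2636e-6*I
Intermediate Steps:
G(c) = 1/(6 + c) (G(c) = 1/(c + 6) = 1/(6 + c))
t = 139 + I*sqrt(23) (t = 139 + sqrt(-23) = 139 + I*sqrt(23) ≈ 139.0 + 4.7958*I)
G(q)/Q(t) = 1/((6 - 208)*(sqrt((139 + I*sqrt(23)) - 27/(139 + I*sqrt(23))))) = 1/((-202)*(sqrt(139 - 27/(139 + I*sqrt(23)) + I*sqrt(23)))) = -1/(202*sqrt(139 - 27/(139 + I*sqrt(23)) + I*sqrt(23)))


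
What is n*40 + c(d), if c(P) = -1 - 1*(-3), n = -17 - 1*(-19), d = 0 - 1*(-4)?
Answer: 82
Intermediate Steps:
d = 4 (d = 0 + 4 = 4)
n = 2 (n = -17 + 19 = 2)
c(P) = 2 (c(P) = -1 + 3 = 2)
n*40 + c(d) = 2*40 + 2 = 80 + 2 = 82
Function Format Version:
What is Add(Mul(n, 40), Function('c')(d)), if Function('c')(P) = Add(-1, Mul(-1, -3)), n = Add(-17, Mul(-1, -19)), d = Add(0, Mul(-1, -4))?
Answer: 82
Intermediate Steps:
d = 4 (d = Add(0, 4) = 4)
n = 2 (n = Add(-17, 19) = 2)
Function('c')(P) = 2 (Function('c')(P) = Add(-1, 3) = 2)
Add(Mul(n, 40), Function('c')(d)) = Add(Mul(2, 40), 2) = Add(80, 2) = 82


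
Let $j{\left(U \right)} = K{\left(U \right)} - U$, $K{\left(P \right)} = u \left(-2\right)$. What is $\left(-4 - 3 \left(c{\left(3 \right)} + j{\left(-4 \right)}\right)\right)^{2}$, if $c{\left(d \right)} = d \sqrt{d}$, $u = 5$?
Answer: $439 - 252 \sqrt{3} \approx 2.5232$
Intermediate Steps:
$K{\left(P \right)} = -10$ ($K{\left(P \right)} = 5 \left(-2\right) = -10$)
$c{\left(d \right)} = d^{\frac{3}{2}}$
$j{\left(U \right)} = -10 - U$
$\left(-4 - 3 \left(c{\left(3 \right)} + j{\left(-4 \right)}\right)\right)^{2} = \left(-4 - 3 \left(3^{\frac{3}{2}} - 6\right)\right)^{2} = \left(-4 - 3 \left(3 \sqrt{3} + \left(-10 + 4\right)\right)\right)^{2} = \left(-4 - 3 \left(3 \sqrt{3} - 6\right)\right)^{2} = \left(-4 - 3 \left(-6 + 3 \sqrt{3}\right)\right)^{2} = \left(-4 + \left(18 - 9 \sqrt{3}\right)\right)^{2} = \left(14 - 9 \sqrt{3}\right)^{2}$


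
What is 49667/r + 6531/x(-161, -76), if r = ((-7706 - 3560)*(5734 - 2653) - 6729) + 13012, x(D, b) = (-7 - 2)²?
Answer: 75549839542/937015101 ≈ 80.628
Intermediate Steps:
x(D, b) = 81 (x(D, b) = (-9)² = 81)
r = -34704263 (r = (-11266*3081 - 6729) + 13012 = (-34710546 - 6729) + 13012 = -34717275 + 13012 = -34704263)
49667/r + 6531/x(-161, -76) = 49667/(-34704263) + 6531/81 = 49667*(-1/34704263) + 6531*(1/81) = -49667/34704263 + 2177/27 = 75549839542/937015101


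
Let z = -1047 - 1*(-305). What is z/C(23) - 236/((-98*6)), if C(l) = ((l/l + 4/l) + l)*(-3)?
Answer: 434519/40866 ≈ 10.633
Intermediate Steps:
z = -742 (z = -1047 + 305 = -742)
C(l) = -3 - 12/l - 3*l (C(l) = ((1 + 4/l) + l)*(-3) = (1 + l + 4/l)*(-3) = -3 - 12/l - 3*l)
z/C(23) - 236/((-98*6)) = -742/(-3 - 12/23 - 3*23) - 236/((-98*6)) = -742/(-3 - 12*1/23 - 69) - 236/(-588) = -742/(-3 - 12/23 - 69) - 236*(-1/588) = -742/(-1668/23) + 59/147 = -742*(-23/1668) + 59/147 = 8533/834 + 59/147 = 434519/40866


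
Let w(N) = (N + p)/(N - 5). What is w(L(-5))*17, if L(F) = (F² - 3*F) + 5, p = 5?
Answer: 85/4 ≈ 21.250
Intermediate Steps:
L(F) = 5 + F² - 3*F
w(N) = (5 + N)/(-5 + N) (w(N) = (N + 5)/(N - 5) = (5 + N)/(-5 + N))
w(L(-5))*17 = ((5 + (5 + (-5)² - 3*(-5)))/(-5 + (5 + (-5)² - 3*(-5))))*17 = ((5 + (5 + 25 + 15))/(-5 + (5 + 25 + 15)))*17 = ((5 + 45)/(-5 + 45))*17 = (50/40)*17 = ((1/40)*50)*17 = (5/4)*17 = 85/4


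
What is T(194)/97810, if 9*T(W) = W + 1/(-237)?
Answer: 45977/208628730 ≈ 0.00022038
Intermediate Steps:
T(W) = -1/2133 + W/9 (T(W) = (W + 1/(-237))/9 = (W - 1/237)/9 = (-1/237 + W)/9 = -1/2133 + W/9)
T(194)/97810 = (-1/2133 + (⅑)*194)/97810 = (-1/2133 + 194/9)*(1/97810) = (45977/2133)*(1/97810) = 45977/208628730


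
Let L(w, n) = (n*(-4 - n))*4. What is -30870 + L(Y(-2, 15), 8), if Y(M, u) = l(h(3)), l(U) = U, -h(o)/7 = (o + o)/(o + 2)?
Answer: -31254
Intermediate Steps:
h(o) = -14*o/(2 + o) (h(o) = -7*(o + o)/(o + 2) = -7*2*o/(2 + o) = -14*o/(2 + o))
Y(M, u) = -42/5 (Y(M, u) = -14*3/(2 + 3) = -14*3/5 = -14*3*⅕ = -42/5)
L(w, n) = 4*n*(-4 - n)
-30870 + L(Y(-2, 15), 8) = -30870 - 4*8*(4 + 8) = -30870 - 4*8*12 = -30870 - 384 = -31254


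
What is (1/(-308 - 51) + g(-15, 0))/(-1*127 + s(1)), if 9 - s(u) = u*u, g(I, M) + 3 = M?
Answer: 154/6103 ≈ 0.025233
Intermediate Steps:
g(I, M) = -3 + M
s(u) = 9 - u² (s(u) = 9 - u*u = 9 - u²)
(1/(-308 - 51) + g(-15, 0))/(-1*127 + s(1)) = (1/(-308 - 51) + (-3 + 0))/(-1*127 + (9 - 1*1²)) = (1/(-359) - 3)/(-127 + (9 - 1*1)) = (-1/359 - 3)/(-127 + (9 - 1)) = -1078/(359*(-127 + 8)) = -1078/359/(-119) = -1078/359*(-1/119) = 154/6103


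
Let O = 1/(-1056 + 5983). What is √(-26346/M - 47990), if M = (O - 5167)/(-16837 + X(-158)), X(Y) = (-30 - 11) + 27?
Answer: I*√602694796624386434/2121484 ≈ 365.94*I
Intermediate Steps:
X(Y) = -14 (X(Y) = -41 + 27 = -14)
O = 1/4927 ≈ 0.00020296
M = 8485936/27674959 (M = (1/4927 - 5167)/(-16837 - 14) = -25457808/4927/(-16851) = -25457808/4927*(-1/16851) = 8485936/27674959 ≈ 0.30663)
√(-26346/M - 47990) = √(-26346/8485936/27674959 - 47990) = √(-26346*27674959/8485936 - 47990) = √(-364562234907/4242968 - 47990) = √(-568182269227/4242968) = I*√602694796624386434/2121484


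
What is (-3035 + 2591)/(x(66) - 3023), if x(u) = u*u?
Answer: -444/1333 ≈ -0.33308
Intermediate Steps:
x(u) = u²
(-3035 + 2591)/(x(66) - 3023) = (-3035 + 2591)/(66² - 3023) = -444/(4356 - 3023) = -444/1333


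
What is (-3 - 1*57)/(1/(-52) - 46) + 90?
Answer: 218490/2393 ≈ 91.304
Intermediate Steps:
(-3 - 1*57)/(1/(-52) - 46) + 90 = (-3 - 57)/(-1/52 - 46) + 90 = -60/(-2393/52) + 90 = -60*(-52/2393) + 90 = 3120/2393 + 90 = 218490/2393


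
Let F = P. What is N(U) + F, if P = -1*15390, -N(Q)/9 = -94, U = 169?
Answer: -14544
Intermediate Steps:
N(Q) = 846 (N(Q) = -9*(-94) = 846)
P = -15390
F = -15390
N(U) + F = 846 - 15390 = -14544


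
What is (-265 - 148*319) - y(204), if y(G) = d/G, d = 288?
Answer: -807133/17 ≈ -47478.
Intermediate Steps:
y(G) = 288/G
(-265 - 148*319) - y(204) = (-265 - 148*319) - 288/204 = (-265 - 47212) - 288/204 = -47477 - 1*24/17 = -47477 - 24/17 = -807133/17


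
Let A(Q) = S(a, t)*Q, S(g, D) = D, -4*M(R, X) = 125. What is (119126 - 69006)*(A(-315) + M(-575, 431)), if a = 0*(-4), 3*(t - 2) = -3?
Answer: -17354050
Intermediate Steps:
t = 1 (t = 2 + (1/3)*(-3) = 2 - 1 = 1)
M(R, X) = -125/4 (M(R, X) = -1/4*125 = -125/4)
a = 0
A(Q) = Q (A(Q) = 1*Q = Q)
(119126 - 69006)*(A(-315) + M(-575, 431)) = (119126 - 69006)*(-315 - 125/4) = 50120*(-1385/4) = -17354050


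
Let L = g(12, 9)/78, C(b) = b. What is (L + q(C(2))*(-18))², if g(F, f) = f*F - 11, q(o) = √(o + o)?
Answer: 7349521/6084 ≈ 1208.0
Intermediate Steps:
q(o) = √2*√o (q(o) = √(2*o) = √2*√o)
g(F, f) = -11 + F*f (g(F, f) = F*f - 11 = -11 + F*f)
L = 97/78 (L = (-11 + 12*9)/78 = (-11 + 108)*(1/78) = 97*(1/78) = 97/78 ≈ 1.2436)
(L + q(C(2))*(-18))² = (97/78 + (√2*√2)*(-18))² = (97/78 + 2*(-18))² = (97/78 - 36)² = (-2711/78)² = 7349521/6084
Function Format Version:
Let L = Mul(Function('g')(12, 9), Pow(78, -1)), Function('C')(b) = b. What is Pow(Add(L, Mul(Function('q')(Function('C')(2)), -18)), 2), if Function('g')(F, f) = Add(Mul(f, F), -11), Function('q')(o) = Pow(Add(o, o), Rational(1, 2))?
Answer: Rational(7349521, 6084) ≈ 1208.0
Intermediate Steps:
Function('q')(o) = Mul(Pow(2, Rational(1, 2)), Pow(o, Rational(1, 2))) (Function('q')(o) = Pow(Mul(2, o), Rational(1, 2)) = Mul(Pow(2, Rational(1, 2)), Pow(o, Rational(1, 2))))
Function('g')(F, f) = Add(-11, Mul(F, f)) (Function('g')(F, f) = Add(Mul(F, f), -11) = Add(-11, Mul(F, f)))
L = Rational(97, 78) (L = Mul(Add(-11, Mul(12, 9)), Pow(78, -1)) = Mul(Add(-11, 108), Rational(1, 78)) = Mul(97, Rational(1, 78)) = Rational(97, 78) ≈ 1.2436)
Pow(Add(L, Mul(Function('q')(Function('C')(2)), -18)), 2) = Pow(Add(Rational(97, 78), Mul(Mul(Pow(2, Rational(1, 2)), Pow(2, Rational(1, 2))), -18)), 2) = Pow(Add(Rational(97, 78), Mul(2, -18)), 2) = Pow(Add(Rational(97, 78), -36), 2) = Pow(Rational(-2711, 78), 2) = Rational(7349521, 6084)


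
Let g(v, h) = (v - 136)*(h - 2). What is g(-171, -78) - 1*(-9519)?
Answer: 34079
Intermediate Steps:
g(v, h) = (-136 + v)*(-2 + h)
g(-171, -78) - 1*(-9519) = (272 - 136*(-78) - 2*(-171) - 78*(-171)) - 1*(-9519) = (272 + 10608 + 342 + 13338) + 9519 = 24560 + 9519 = 34079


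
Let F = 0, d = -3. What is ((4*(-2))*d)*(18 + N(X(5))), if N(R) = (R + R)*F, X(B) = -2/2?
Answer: 432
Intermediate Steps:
X(B) = -1 (X(B) = -2*½ = -1)
N(R) = 0 (N(R) = (R + R)*0 = (2*R)*0 = 0)
((4*(-2))*d)*(18 + N(X(5))) = ((4*(-2))*(-3))*(18 + 0) = -8*(-3)*18 = 24*18 = 432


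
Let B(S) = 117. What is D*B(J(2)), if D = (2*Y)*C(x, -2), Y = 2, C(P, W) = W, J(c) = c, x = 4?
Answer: -936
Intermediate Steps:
D = -8 (D = (2*2)*(-2) = 4*(-2) = -8)
D*B(J(2)) = -8*117 = -936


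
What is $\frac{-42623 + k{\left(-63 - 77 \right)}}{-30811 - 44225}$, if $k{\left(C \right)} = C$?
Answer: $\frac{42763}{75036} \approx 0.5699$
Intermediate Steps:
$\frac{-42623 + k{\left(-63 - 77 \right)}}{-30811 - 44225} = \frac{-42623 - 140}{-30811 - 44225} = \frac{-42623 - 140}{-75036} = \left(-42623 - 140\right) \left(- \frac{1}{75036}\right) = \left(-42763\right) \left(- \frac{1}{75036}\right) = \frac{42763}{75036}$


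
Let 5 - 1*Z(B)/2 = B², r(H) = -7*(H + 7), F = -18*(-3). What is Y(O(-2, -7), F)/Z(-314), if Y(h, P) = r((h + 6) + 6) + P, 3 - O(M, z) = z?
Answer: 149/197182 ≈ 0.00075565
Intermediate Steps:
O(M, z) = 3 - z
F = 54
r(H) = -49 - 7*H (r(H) = -7*(7 + H) = -49 - 7*H)
Y(h, P) = -133 + P - 7*h (Y(h, P) = (-49 - 7*((h + 6) + 6)) + P = (-49 - 7*((6 + h) + 6)) + P = (-49 - 7*(12 + h)) + P = (-49 + (-84 - 7*h)) + P = (-133 - 7*h) + P = -133 + P - 7*h)
Z(B) = 10 - 2*B²
Y(O(-2, -7), F)/Z(-314) = (-133 + 54 - 7*(3 - 1*(-7)))/(10 - 2*(-314)²) = (-133 + 54 - 7*(3 + 7))/(10 - 2*98596) = (-133 + 54 - 7*10)/(10 - 197192) = (-133 + 54 - 70)/(-197182) = -149*(-1/197182) = 149/197182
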